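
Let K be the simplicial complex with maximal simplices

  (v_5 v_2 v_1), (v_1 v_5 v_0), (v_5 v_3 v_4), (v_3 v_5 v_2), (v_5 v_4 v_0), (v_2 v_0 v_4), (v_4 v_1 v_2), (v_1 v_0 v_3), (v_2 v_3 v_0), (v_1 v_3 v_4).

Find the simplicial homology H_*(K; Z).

K has 6 vertices, 15 edges, 10 triangles.
rank ∂_0 = 0, rank ∂_1 = 5 ⇒ b_0 = 6 − 0 − 5 = 1; all invariant factors of ∂_1 are 1 so no torsion. So H_0 = Z.
rank ∂_1 = 5, rank ∂_2 = 10 ⇒ b_1 = 15 − 5 − 10 = 0; ∂_2 has invariant factor(s) [2] giving torsion. So H_1 = Z/2.
rank ∂_2 = 10, rank ∂_3 = 0 ⇒ b_2 = 10 − 10 − 0 = 0. So H_2 = 0.

H_0 ≅ Z,  H_1 ≅ Z/2,  H_2 = 0.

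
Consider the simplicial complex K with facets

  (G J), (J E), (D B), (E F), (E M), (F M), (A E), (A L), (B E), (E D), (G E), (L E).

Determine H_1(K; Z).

K has 9 vertices, 12 edges.
rank ∂_1 = 8, rank ∂_2 = 0 ⇒ b_1 = 12 − 8 − 0 = 4. So H_1 = Z^4.

H_1 = Z^4.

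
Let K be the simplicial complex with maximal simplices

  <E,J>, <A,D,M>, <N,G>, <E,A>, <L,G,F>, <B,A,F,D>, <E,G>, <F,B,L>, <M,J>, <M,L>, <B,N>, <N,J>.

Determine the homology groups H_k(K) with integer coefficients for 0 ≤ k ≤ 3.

H_0 = Z,  H_1 = Z^5,  H_2 = 0,  H_3 = 0.

Take the total order A < B < D < E < F < G < J < L < M < N on the vertex set. Then K (dimension 3) consists of the simplices:

  0-simplices (10): A, B, D, E, F, G, J, L, M, N
  1-simplices (20): AB, AD, AE, AF, AM, BD, BF, BL, BN, DF, DM, EG, EJ, FG, FL, GL, GN, JM, JN, LM
  2-simplices (7): ABD, ABF, ADF, ADM, BDF, BFL, FGL
  3-simplices (1): ABDF

so the chain groups are C_0 ≅ Z^10, C_1 ≅ Z^20, C_2 ≅ Z^7, C_3 ≅ Z^1.

∂_1: C_1 → C_0 sends each edge [p,q] (with p < q) to q − p. For instance
  ∂GL = L − G.
The 10×20 boundary matrix has rank 9 and Smith normal form diag(1,1,1,1,1,1,1,1,1).

Boundary ∂_2: C_2 → C_1 sends each 2-simplex [p,q,r] to [q,r] − [p,r] + [p,q]. For instance
  ∂ABF = BF − AF + AB,
  ∂BDF = DF − BF + BD.
The 20×7 boundary matrix has rank 6 and Smith normal form diag(1,1,1,1,1,1).

Boundary ∂_3: C_3 → C_2 sends each 3-simplex σ to the alternating sum Σ_i (−1)^i (σ with its i-th vertex removed). For instance
  ∂ABDF = BDF − ADF + ABF − ABD.
The 7×1 boundary matrix has rank 1 and Smith normal form diag(1).

Reading off H_k = ker ∂_k / im ∂_{k+1}:

  H_0: rank C_0 − rank ∂_1 = 10 − 9 = 1, and the invariant factors of ∂_1 are all 1, so H_0 = Z.
  H_1: rank ker ∂_1 − rank ∂_2 = (20 − 9) − 6 = 5, and the invariant factors of ∂_2 are all 1, so H_1 = Z^5.
  H_2: rank ker ∂_2 − rank ∂_3 = (7 − 6) − 1 = 0, and the invariant factors of ∂_3 are all 1, so H_2 = 0.
  H_3: rank ker ∂_3 − rank ∂_4 = (1 − 1) − 0 = 0, and there is no ∂_4, so H_3 = 0.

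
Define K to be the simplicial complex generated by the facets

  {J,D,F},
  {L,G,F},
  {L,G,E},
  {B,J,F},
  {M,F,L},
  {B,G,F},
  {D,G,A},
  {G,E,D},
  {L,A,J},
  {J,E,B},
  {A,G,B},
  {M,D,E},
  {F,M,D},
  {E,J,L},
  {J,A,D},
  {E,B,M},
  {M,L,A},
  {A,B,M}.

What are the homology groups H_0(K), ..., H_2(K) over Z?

H_0 ≅ Z,  H_1 ≅ Z^2,  H_2 ≅ Z.

We work with the vertex ordering A < B < D < E < F < G < J < L < M. The simplices of K, each written with vertices in increasing order, are:

  0-simplices (9): A, B, D, E, F, G, J, L, M
  1-simplices (27): AB, AD, AG, AJ, AL, AM, BE, BF, BG, BJ, BM, DE, DF, DG, DJ, DM, EG, EJ, EL, EM, FG, FJ, FL, FM, GL, JL, LM
  2-simplices (18): ABG, ABM, ADG, ADJ, AJL, ALM, BEJ, BEM, BFG, BFJ, DEG, DEM, DFJ, DFM, EGL, EJL, FGL, FLM

so the chain groups are C_0 ≅ Z^9, C_1 ≅ Z^27, C_2 ≅ Z^18.

Boundary ∂_1: C_1 → C_0 maps an edge to its endpoints' difference, ∂[p,q] = q − p. For instance
  ∂AB = B − A.
This gives a 9×27 integer matrix of rank 8; reducing to Smith normal form yields diagonal entries (1,1,1,1,1,1,1,1).

∂_2: C_2 → C_1 acts by ∂[p,q,r] = [q,r] − [p,r] + [p,q]. For instance
  ∂ADG = DG − AG + AD,
  ∂DFJ = FJ − DJ + DF.
The 27×18 boundary matrix has rank 17 and Smith normal form diag(1,1,1,1,1,1,1,1,1,1,1,1,1,1,1,1,1).

Reading off H_k = ker ∂_k / im ∂_{k+1}:

  H_0: rank C_0 − rank ∂_1 = 9 − 8 = 1, and the invariant factors of ∂_1 are all 1, so H_0 ≅ Z.
  H_1: rank ker ∂_1 − rank ∂_2 = (27 − 8) − 17 = 2, and the invariant factors of ∂_2 are all 1, so H_1 ≅ Z^2.
  H_2: rank ker ∂_2 − rank ∂_3 = (18 − 17) − 0 = 1, and there is no ∂_3, so H_2 ≅ Z.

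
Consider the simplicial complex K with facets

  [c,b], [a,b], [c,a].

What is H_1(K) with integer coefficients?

H_1 = Z.

We work with the vertex ordering a < b < c. The simplices of K, each written with vertices in increasing order, are:

  0-simplices (3): a, b, c
  1-simplices (3): ab, ac, bc

giving chain groups C_0 ≅ Z^3, C_1 ≅ Z^3.

∂_1: C_1 → C_0 maps an edge to its endpoints' difference, ∂[p,q] = q − p. For instance
  ∂bc = c − b.
This gives a 3×3 integer matrix of rank 2; reducing to Smith normal form yields diagonal entries (1,1).

Reading off H_k = ker ∂_k / im ∂_{k+1}:

  H_1: rank ker ∂_1 − rank ∂_2 = (3 − 2) − 0 = 1, and there is no ∂_2, so H_1 ≅ Z.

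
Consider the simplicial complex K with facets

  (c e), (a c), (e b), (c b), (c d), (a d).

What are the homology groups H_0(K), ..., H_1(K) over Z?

Order the vertices as a < b < c < d < e. Listing each simplex with vertices in this order, K has dimension 1 with simplices:

  0-simplices (5): a, b, c, d, e
  1-simplices (6): ac, ad, bc, be, cd, ce

giving chain groups C_0 ≅ Z^5, C_1 ≅ Z^6.

The boundary map ∂_1: C_1 → C_0 maps an edge to its endpoints' difference, ∂[p,q] = q − p. For instance
  ∂bc = c − b.
The resulting 5×6 matrix has rank 4, and its Smith normal form has invariant factors (1,1,1,1).

Computing H_k = (kernel of ∂_k) / (image of ∂_{k+1}):

  H_0: rank C_0 − rank ∂_1 = 5 − 4 = 1, and the invariant factors of ∂_1 are all 1, so H_0 ≅ Z.
  H_1: rank ker ∂_1 − rank ∂_2 = (6 − 4) − 0 = 2, and there is no ∂_2, so H_1 ≅ Z^2.

As a check, the Euler characteristic is 5 − 6 = -1, which agrees with 1 − 2 = -1.

H_0 ≅ Z,  H_1 ≅ Z^2.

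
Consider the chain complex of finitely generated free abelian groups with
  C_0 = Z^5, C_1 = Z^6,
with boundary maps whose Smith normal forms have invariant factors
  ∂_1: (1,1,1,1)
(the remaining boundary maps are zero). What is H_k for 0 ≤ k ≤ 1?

H_0 ≅ Z,  H_1 ≅ Z^2.

H_0: b_0 = 5 − 0 − 4 = 1; torsion from ∂_1 factors > 1: none. So H_0 ≅ Z.
H_1: b_1 = 6 − 4 − 0 = 2; torsion from ∂_2 factors > 1: none. So H_1 ≅ Z^2.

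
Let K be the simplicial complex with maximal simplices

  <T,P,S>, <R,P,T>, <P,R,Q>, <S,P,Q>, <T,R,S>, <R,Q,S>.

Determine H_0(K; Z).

Order the vertices as P < Q < R < S < T. Listing each simplex with vertices in this order, K has dimension 2 with simplices:

  0-simplices (5): P, Q, R, S, T
  1-simplices (9): PQ, PR, PS, PT, QR, QS, RS, RT, ST
  2-simplices (6): PQR, PQS, PRT, PST, QRS, RST

so the chain groups are C_0 ≅ Z^5, C_1 ≅ Z^9, C_2 ≅ Z^6.

∂_1: C_1 → C_0 maps an edge to its endpoints' difference, ∂[p,q] = q − p.
This gives a 5×9 integer matrix of rank 4; reducing to Smith normal form yields diagonal entries (1,1,1,1).

The boundary map ∂_2: C_2 → C_1 sends each 2-simplex [p,q,r] to [q,r] − [p,r] + [p,q]. For instance
  ∂PQS = QS − PS + PQ,
  ∂QRS = RS − QS + QR.
The resulting 9×6 matrix has rank 5, and its Smith normal form has invariant factors (1,1,1,1,1).

Now H_k = ker ∂_k / im ∂_{k+1}, so:

  H_0: rank C_0 − rank ∂_1 = 5 − 4 = 1, and the invariant factors of ∂_1 are all 1, so H_0 = Z.

H_0 = Z.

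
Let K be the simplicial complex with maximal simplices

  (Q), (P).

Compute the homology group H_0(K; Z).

K has 2 vertices.
rank ∂_0 = 0, rank ∂_1 = 0 ⇒ b_0 = 2 − 0 − 0 = 2. So H_0 ≅ Z^2.

H_0 = Z^2.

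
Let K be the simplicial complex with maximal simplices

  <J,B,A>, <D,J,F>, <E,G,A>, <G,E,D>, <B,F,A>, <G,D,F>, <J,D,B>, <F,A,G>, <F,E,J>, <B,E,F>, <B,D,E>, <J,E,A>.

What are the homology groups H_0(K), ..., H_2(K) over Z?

H_0 ≅ Z,  H_1 ≅ Z/2,  H_2 = 0.

Order the vertices as A < B < D < E < F < G < J. Listing each simplex with vertices in this order, K has dimension 2 with simplices:

  0-simplices (7): A, B, D, E, F, G, J
  1-simplices (18): AB, AE, AF, AG, AJ, BD, BE, BF, BJ, DE, DF, DG, DJ, EF, EG, EJ, FG, FJ
  2-simplices (12): ABF, ABJ, AEG, AEJ, AFG, BDE, BDJ, BEF, DEG, DFG, DFJ, EFJ

giving chain groups C_0 ≅ Z^7, C_1 ≅ Z^18, C_2 ≅ Z^12.

Boundary ∂_1: C_1 → C_0 maps an edge to its endpoints' difference, ∂[p,q] = q − p. For instance
  ∂DJ = J − D.
The 7×18 boundary matrix has rank 6 and Smith normal form diag(1,1,1,1,1,1).

The boundary map ∂_2: C_2 → C_1 sends each 2-simplex [p,q,r] to [q,r] − [p,r] + [p,q]. For instance
  ∂DEG = EG − DG + DE,
  ∂DFG = FG − DG + DF.
As a 18×12 matrix over Z this has rank 12, with invariant factors (1,1,1,1,1,1,1,1,1,1,1,2).

From H_k ≅ ker(∂_k) / im(∂_{k+1}) we obtain:

  H_0: rank C_0 − rank ∂_1 = 7 − 6 = 1, and the invariant factors of ∂_1 are all 1, so H_0 = Z.
  H_1: rank ker ∂_1 − rank ∂_2 = (18 − 6) − 12 = 0, and ∂_2 has invariant factor 2 > 1, so H_1 = Z/2.
  H_2: rank ker ∂_2 − rank ∂_3 = (12 − 12) − 0 = 0, and there is no ∂_3, so H_2 = 0.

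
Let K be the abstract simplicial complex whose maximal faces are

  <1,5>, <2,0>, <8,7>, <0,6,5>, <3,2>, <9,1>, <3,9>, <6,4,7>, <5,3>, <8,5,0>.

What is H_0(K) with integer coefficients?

Order the vertices as 0 < 1 < 2 < 3 < 4 < 5 < 6 < 7 < 8 < 9. Listing each simplex with vertices in this order, K has dimension 2 with simplices:

  0-simplices (10): [0], [1], [2], [3], [4], [5], [6], [7], [8], [9]
  1-simplices (15): [0,2], [0,5], [0,6], [0,8], [1,5], [1,9], [2,3], [3,5], [3,9], [4,6], [4,7], [5,6], [5,8], [6,7], [7,8]
  2-simplices (3): [0,5,6], [0,5,8], [4,6,7]

giving chain groups C_0 ≅ Z^10, C_1 ≅ Z^15, C_2 ≅ Z^3.

The boundary map ∂_1: C_1 → C_0 sends each edge [p,q] (with p < q) to q − p. For instance
  ∂[1,5] = [5] − [1].
The 10×15 boundary matrix has rank 9 and Smith normal form diag(1,1,1,1,1,1,1,1,1).

The boundary map ∂_2: C_2 → C_1 sends each 2-simplex [p,q,r] to [q,r] − [p,r] + [p,q]. For instance
  ∂[0,5,8] = [5,8] − [0,8] + [0,5],
  ∂[0,5,6] = [5,6] − [0,6] + [0,5].
This gives a 15×3 integer matrix of rank 3; reducing to Smith normal form yields diagonal entries (1,1,1).

Computing H_k = (kernel of ∂_k) / (image of ∂_{k+1}):

  H_0: rank C_0 − rank ∂_1 = 10 − 9 = 1, and the invariant factors of ∂_1 are all 1, so H_0 = Z.

H_0 = Z.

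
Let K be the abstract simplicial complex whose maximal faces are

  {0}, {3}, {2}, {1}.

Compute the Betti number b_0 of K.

b_0 = 4.

Fix the vertex order 0 < 1 < 2 < 3 and write every simplex with vertices in increasing order. Then dim K = 0 and the simplices of K are:

  0-simplices (4): [0], [1], [2], [3]

giving chain groups C_0 ≅ Z^4.

From H_k ≅ ker(∂_k) / im(∂_{k+1}) we obtain:

  H_0: rank C_0 − rank ∂_1 = 4 − 0 = 4, and there is no ∂_1, so H_0 ≅ Z^4.

Hence the Betti numbers are b_0 = 4.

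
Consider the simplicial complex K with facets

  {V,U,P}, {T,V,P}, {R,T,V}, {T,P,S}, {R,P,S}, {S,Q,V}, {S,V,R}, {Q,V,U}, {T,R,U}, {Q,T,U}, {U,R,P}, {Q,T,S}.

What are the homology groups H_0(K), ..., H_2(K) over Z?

H_0 = Z,  H_1 = Z/2,  H_2 = 0.

Order the vertices as P < Q < R < S < T < U < V. Listing each simplex with vertices in this order, K has dimension 2 with simplices:

  0-simplices (7): P, Q, R, S, T, U, V
  1-simplices (18): PR, PS, PT, PU, PV, QS, QT, QU, QV, RS, RT, RU, RV, ST, SV, TU, TV, UV
  2-simplices (12): PRS, PRU, PST, PTV, PUV, QST, QSV, QTU, QUV, RSV, RTU, RTV

so the chain groups are C_0 ≅ Z^7, C_1 ≅ Z^18, C_2 ≅ Z^12.

The boundary map ∂_1: C_1 → C_0 is given by ∂[p,q] = [q] − [p].
As a 7×18 matrix over Z this has rank 6, with invariant factors (1,1,1,1,1,1).

Boundary ∂_2: C_2 → C_1 maps a triangle to the signed sum of its edges. For instance
  ∂QSV = SV − QV + QS,
  ∂PST = ST − PT + PS.
The 18×12 boundary matrix has rank 12 and Smith normal form diag(1,1,1,1,1,1,1,1,1,1,1,2).

Reading off H_k = ker ∂_k / im ∂_{k+1}:

  H_0: rank C_0 − rank ∂_1 = 7 − 6 = 1, and the invariant factors of ∂_1 are all 1, so H_0 = Z.
  H_1: rank ker ∂_1 − rank ∂_2 = (18 − 6) − 12 = 0, and ∂_2 has invariant factor 2 > 1, so H_1 = Z/2.
  H_2: rank ker ∂_2 − rank ∂_3 = (12 − 12) − 0 = 0, and there is no ∂_3, so H_2 = 0.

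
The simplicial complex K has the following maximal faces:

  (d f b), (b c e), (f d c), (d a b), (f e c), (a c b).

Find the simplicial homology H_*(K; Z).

K has 6 vertices, 12 edges, 6 triangles.
rank ∂_0 = 0, rank ∂_1 = 5 ⇒ b_0 = 6 − 0 − 5 = 1; all invariant factors of ∂_1 are 1 so no torsion. So H_0 = Z.
rank ∂_1 = 5, rank ∂_2 = 6 ⇒ b_1 = 12 − 5 − 6 = 1; all invariant factors of ∂_2 are 1 so no torsion. So H_1 = Z.
rank ∂_2 = 6, rank ∂_3 = 0 ⇒ b_2 = 6 − 6 − 0 = 0. So H_2 = 0.

H_0 ≅ Z,  H_1 ≅ Z,  H_2 = 0.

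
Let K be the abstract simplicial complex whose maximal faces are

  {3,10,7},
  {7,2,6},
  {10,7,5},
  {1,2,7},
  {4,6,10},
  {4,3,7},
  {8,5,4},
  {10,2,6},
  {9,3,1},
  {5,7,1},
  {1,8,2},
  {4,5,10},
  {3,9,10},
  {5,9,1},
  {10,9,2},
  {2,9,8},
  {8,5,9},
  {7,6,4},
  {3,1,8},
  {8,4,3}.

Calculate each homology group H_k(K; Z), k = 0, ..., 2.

We work with the vertex ordering 1 < 2 < 3 < 4 < 5 < 6 < 7 < 8 < 9 < 10. The simplices of K, each written with vertices in increasing order, are:

  0-simplices (10): [1], [2], [3], [4], [5], [6], [7], [8], [9], [10]
  1-simplices (30): (30 of them)
  2-simplices (20): (20 of them)

giving chain groups C_0 ≅ Z^10, C_1 ≅ Z^30, C_2 ≅ Z^20.

Boundary ∂_1: C_1 → C_0 sends each edge [p,q] (with p < q) to q − p. For instance
  ∂[8,9] = [9] − [8].
This gives a 10×30 integer matrix of rank 9; reducing to Smith normal form yields diagonal entries (1,1,1,1,1,1,1,1,1).

∂_2: C_2 → C_1 acts by ∂[p,q,r] = [q,r] − [p,r] + [p,q]. For instance
  ∂[4,5,10] = [5,10] − [4,10] + [4,5],
  ∂[4,6,10] = [6,10] − [4,10] + [4,6].
This gives a 30×20 integer matrix of rank 20; reducing to Smith normal form yields diagonal entries (1,1,1,1,1,1,1,1,1,1,1,1,1,1,1,1,1,1,1,2).

Now H_k = ker ∂_k / im ∂_{k+1}, so:

  H_0: rank C_0 − rank ∂_1 = 10 − 9 = 1, and the invariant factors of ∂_1 are all 1, so H_0 ≅ Z.
  H_1: rank ker ∂_1 − rank ∂_2 = (30 − 9) − 20 = 1, and ∂_2 has invariant factor 2 > 1, so H_1 ≅ Z ⊕ Z/2.
  H_2: rank ker ∂_2 − rank ∂_3 = (20 − 20) − 0 = 0, and there is no ∂_3, so H_2 ≅ 0.

As a check, the Euler characteristic is 10 − 30 + 20 = 0, which agrees with 1 − 1 + 0 = 0.

H_0 = Z,  H_1 = Z ⊕ Z/2,  H_2 = 0.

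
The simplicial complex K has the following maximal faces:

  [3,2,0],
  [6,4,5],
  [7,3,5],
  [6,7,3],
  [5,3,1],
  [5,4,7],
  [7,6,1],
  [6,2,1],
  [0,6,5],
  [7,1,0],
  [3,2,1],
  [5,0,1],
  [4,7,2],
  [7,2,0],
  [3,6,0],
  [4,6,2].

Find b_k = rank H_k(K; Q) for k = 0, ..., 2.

Fix the vertex order 0 < 1 < 2 < 3 < 4 < 5 < 6 < 7 and write every simplex with vertices in increasing order. Then dim K = 2 and the simplices of K are:

  0-simplices (8): [0], [1], [2], [3], [4], [5], [6], [7]
  1-simplices (24): (24 of them)
  2-simplices (16): [0,1,5], [0,1,7], [0,2,3], [0,2,7], [0,3,6], [0,5,6], [1,2,3], [1,2,6], [1,3,5], [1,6,7], [2,4,6], [2,4,7], [3,5,7], [3,6,7], [4,5,6], [4,5,7]

Hence C_0 ≅ Z^8, C_1 ≅ Z^24, C_2 ≅ Z^16.

The boundary map ∂_1: C_1 → C_0 maps an edge to its endpoints' difference, ∂[p,q] = q − p. For instance
  ∂[1,2] = [2] − [1].
As a 8×24 matrix over Z this has rank 7, with invariant factors (1,1,1,1,1,1,1).

∂_2: C_2 → C_1 maps a triangle to the signed sum of its edges. For instance
  ∂[3,5,7] = [5,7] − [3,7] + [3,5],
  ∂[1,2,6] = [2,6] − [1,6] + [1,2].
The 24×16 boundary matrix has rank 15 and Smith normal form diag(1,1,1,1,1,1,1,1,1,1,1,1,1,1,1).

Reading off H_k = ker ∂_k / im ∂_{k+1}:

  H_0: rank C_0 − rank ∂_1 = 8 − 7 = 1, and the invariant factors of ∂_1 are all 1, so H_0 ≅ Z.
  H_1: rank ker ∂_1 − rank ∂_2 = (24 − 7) − 15 = 2, and the invariant factors of ∂_2 are all 1, so H_1 ≅ Z^2.
  H_2: rank ker ∂_2 − rank ∂_3 = (16 − 15) − 0 = 1, and there is no ∂_3, so H_2 ≅ Z.

Hence the Betti numbers are b_0 = 1, b_1 = 2, b_2 = 1.

b_0 = 1, b_1 = 2, b_2 = 1.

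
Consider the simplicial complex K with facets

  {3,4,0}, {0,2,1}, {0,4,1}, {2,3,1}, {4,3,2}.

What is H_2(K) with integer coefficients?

Take the total order 0 < 1 < 2 < 3 < 4 on the vertex set. Then K (dimension 2) consists of the simplices:

  0-simplices (5): [0], [1], [2], [3], [4]
  1-simplices (10): [0,1], [0,2], [0,3], [0,4], [1,2], [1,3], [1,4], [2,3], [2,4], [3,4]
  2-simplices (5): [0,1,2], [0,1,4], [0,3,4], [1,2,3], [2,3,4]

giving chain groups C_0 ≅ Z^5, C_1 ≅ Z^10, C_2 ≅ Z^5.

∂_1: C_1 → C_0 sends each edge [p,q] (with p < q) to q − p.
This gives a 5×10 integer matrix of rank 4; reducing to Smith normal form yields diagonal entries (1,1,1,1).

∂_2: C_2 → C_1 sends each 2-simplex [p,q,r] to [q,r] − [p,r] + [p,q]. For instance
  ∂[0,1,4] = [1,4] − [0,4] + [0,1],
  ∂[1,2,3] = [2,3] − [1,3] + [1,2].
The resulting 10×5 matrix has rank 5, and its Smith normal form has invariant factors (1,1,1,1,1).

Reading off H_k = ker ∂_k / im ∂_{k+1}:

  H_2: rank ker ∂_2 − rank ∂_3 = (5 − 5) − 0 = 0, and there is no ∂_3, so H_2 ≅ 0.

H_2 ≅ 0.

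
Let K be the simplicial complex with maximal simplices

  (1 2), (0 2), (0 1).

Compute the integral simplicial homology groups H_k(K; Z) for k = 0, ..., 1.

H_0 ≅ Z,  H_1 ≅ Z.

Take the total order 0 < 1 < 2 on the vertex set. Then K (dimension 1) consists of the simplices:

  0-simplices (3): [0], [1], [2]
  1-simplices (3): [0,1], [0,2], [1,2]

so the chain groups are C_0 ≅ Z^3, C_1 ≅ Z^3.

∂_1: C_1 → C_0 sends each edge [p,q] (with p < q) to q − p. For instance
  ∂[1,2] = [2] − [1].
The 3×3 boundary matrix has rank 2 and Smith normal form diag(1,1).

Computing H_k = (kernel of ∂_k) / (image of ∂_{k+1}):

  H_0: rank C_0 − rank ∂_1 = 3 − 2 = 1, and the invariant factors of ∂_1 are all 1, so H_0 ≅ Z.
  H_1: rank ker ∂_1 − rank ∂_2 = (3 − 2) − 0 = 1, and there is no ∂_2, so H_1 ≅ Z.

As a check, the Euler characteristic is 3 − 3 = 0, which agrees with 1 − 1 = 0.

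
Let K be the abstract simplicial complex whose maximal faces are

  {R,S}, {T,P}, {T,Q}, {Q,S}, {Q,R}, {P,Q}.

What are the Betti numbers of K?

Order the vertices as P < Q < R < S < T. Listing each simplex with vertices in this order, K has dimension 1 with simplices:

  0-simplices (5): P, Q, R, S, T
  1-simplices (6): PQ, PT, QR, QS, QT, RS

giving chain groups C_0 ≅ Z^5, C_1 ≅ Z^6.

∂_1: C_1 → C_0 sends each edge [p,q] (with p < q) to q − p.
The resulting 5×6 matrix has rank 4, and its Smith normal form has invariant factors (1,1,1,1).

From H_k ≅ ker(∂_k) / im(∂_{k+1}) we obtain:

  H_0: rank C_0 − rank ∂_1 = 5 − 4 = 1, and the invariant factors of ∂_1 are all 1, so H_0 ≅ Z.
  H_1: rank ker ∂_1 − rank ∂_2 = (6 − 4) − 0 = 2, and there is no ∂_2, so H_1 ≅ Z^2.

(K is a triangulation of a wedge of 2 circles.)

Hence the Betti numbers are b_0 = 1, b_1 = 2.

b_0 = 1, b_1 = 2.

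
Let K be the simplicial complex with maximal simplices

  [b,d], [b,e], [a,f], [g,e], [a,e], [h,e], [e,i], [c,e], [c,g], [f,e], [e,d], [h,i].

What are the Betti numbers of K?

Order the vertices as a < b < c < d < e < f < g < h < i. Listing each simplex with vertices in this order, K has dimension 1 with simplices:

  0-simplices (9): a, b, c, d, e, f, g, h, i
  1-simplices (12): ae, af, bd, be, ce, cg, de, ef, eg, eh, ei, hi

so the chain groups are C_0 ≅ Z^9, C_1 ≅ Z^12.

Boundary ∂_1: C_1 → C_0 maps an edge to its endpoints' difference, ∂[p,q] = q − p.
The 9×12 boundary matrix has rank 8 and Smith normal form diag(1,1,1,1,1,1,1,1).

From H_k ≅ ker(∂_k) / im(∂_{k+1}) we obtain:

  H_0: rank C_0 − rank ∂_1 = 9 − 8 = 1, and the invariant factors of ∂_1 are all 1, so H_0 = Z.
  H_1: rank ker ∂_1 − rank ∂_2 = (12 − 8) − 0 = 4, and there is no ∂_2, so H_1 = Z^4.

As a check, the Euler characteristic is 9 − 12 = -3, which agrees with 1 − 4 = -3.

Hence the Betti numbers are b_0 = 1, b_1 = 4.

b_0 = 1, b_1 = 4.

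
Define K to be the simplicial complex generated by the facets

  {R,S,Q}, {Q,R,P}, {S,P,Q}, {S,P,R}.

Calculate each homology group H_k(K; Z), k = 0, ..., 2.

We work with the vertex ordering P < Q < R < S. The simplices of K, each written with vertices in increasing order, are:

  0-simplices (4): P, Q, R, S
  1-simplices (6): PQ, PR, PS, QR, QS, RS
  2-simplices (4): PQR, PQS, PRS, QRS

giving chain groups C_0 ≅ Z^4, C_1 ≅ Z^6, C_2 ≅ Z^4.

∂_1: C_1 → C_0 maps an edge to its endpoints' difference, ∂[p,q] = q − p. For instance
  ∂RS = S − R.
As a 4×6 matrix over Z this has rank 3, with invariant factors (1,1,1).

Boundary ∂_2: C_2 → C_1 maps a triangle to the signed sum of its edges. For instance
  ∂PRS = RS − PS + PR,
  ∂PQS = QS − PS + PQ.
The 6×4 boundary matrix has rank 3 and Smith normal form diag(1,1,1).

Reading off H_k = ker ∂_k / im ∂_{k+1}:

  H_0: rank C_0 − rank ∂_1 = 4 − 3 = 1, and the invariant factors of ∂_1 are all 1, so H_0 = Z.
  H_1: rank ker ∂_1 − rank ∂_2 = (6 − 3) − 3 = 0, and the invariant factors of ∂_2 are all 1, so H_1 = 0.
  H_2: rank ker ∂_2 − rank ∂_3 = (4 − 3) − 0 = 1, and there is no ∂_3, so H_2 = Z.

(K is a triangulation of the 2-sphere S^2.)

H_0 ≅ Z,  H_1 = 0,  H_2 ≅ Z.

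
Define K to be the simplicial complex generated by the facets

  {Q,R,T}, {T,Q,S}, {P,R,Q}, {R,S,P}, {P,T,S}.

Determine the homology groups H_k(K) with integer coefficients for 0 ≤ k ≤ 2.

H_0 ≅ Z,  H_1 ≅ Z,  H_2 = 0.

Take the total order P < Q < R < S < T on the vertex set. Then K (dimension 2) consists of the simplices:

  0-simplices (5): P, Q, R, S, T
  1-simplices (10): PQ, PR, PS, PT, QR, QS, QT, RS, RT, ST
  2-simplices (5): PQR, PRS, PST, QRT, QST

Hence C_0 ≅ Z^5, C_1 ≅ Z^10, C_2 ≅ Z^5.

∂_1: C_1 → C_0 is given by ∂[p,q] = [q] − [p].
As a 5×10 matrix over Z this has rank 4, with invariant factors (1,1,1,1).

The boundary map ∂_2: C_2 → C_1 acts by ∂[p,q,r] = [q,r] − [p,r] + [p,q]. For instance
  ∂QRT = RT − QT + QR,
  ∂PRS = RS − PS + PR.
As a 10×5 matrix over Z this has rank 5, with invariant factors (1,1,1,1,1).

Reading off H_k = ker ∂_k / im ∂_{k+1}:

  H_0: rank C_0 − rank ∂_1 = 5 − 4 = 1, and the invariant factors of ∂_1 are all 1, so H_0 ≅ Z.
  H_1: rank ker ∂_1 − rank ∂_2 = (10 − 4) − 5 = 1, and the invariant factors of ∂_2 are all 1, so H_1 ≅ Z.
  H_2: rank ker ∂_2 − rank ∂_3 = (5 − 5) − 0 = 0, and there is no ∂_3, so H_2 ≅ 0.

(K is a triangulation of the Möbius band.)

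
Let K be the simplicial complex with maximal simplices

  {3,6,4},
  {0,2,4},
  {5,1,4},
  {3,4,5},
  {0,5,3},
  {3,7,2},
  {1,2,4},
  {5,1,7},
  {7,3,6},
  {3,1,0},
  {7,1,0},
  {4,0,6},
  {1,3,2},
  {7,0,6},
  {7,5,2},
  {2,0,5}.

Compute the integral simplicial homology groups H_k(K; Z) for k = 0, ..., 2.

Take the total order 0 < 1 < 2 < 3 < 4 < 5 < 6 < 7 on the vertex set. Then K (dimension 2) consists of the simplices:

  0-simplices (8): [0], [1], [2], [3], [4], [5], [6], [7]
  1-simplices (24): (24 of them)
  2-simplices (16): [0,1,3], [0,1,7], [0,2,4], [0,2,5], [0,3,5], [0,4,6], [0,6,7], [1,2,3], [1,2,4], [1,4,5], [1,5,7], [2,3,7], [2,5,7], [3,4,5], [3,4,6], [3,6,7]

Hence C_0 ≅ Z^8, C_1 ≅ Z^24, C_2 ≅ Z^16.

Boundary ∂_1: C_1 → C_0 maps an edge to its endpoints' difference, ∂[p,q] = q − p. For instance
  ∂[4,5] = [5] − [4].
This gives a 8×24 integer matrix of rank 7; reducing to Smith normal form yields diagonal entries (1,1,1,1,1,1,1).

The boundary map ∂_2: C_2 → C_1 maps a triangle to the signed sum of its edges. For instance
  ∂[2,3,7] = [3,7] − [2,7] + [2,3],
  ∂[2,5,7] = [5,7] − [2,7] + [2,5].
The 24×16 boundary matrix has rank 15 and Smith normal form diag(1,1,1,1,1,1,1,1,1,1,1,1,1,1,1).

Computing H_k = (kernel of ∂_k) / (image of ∂_{k+1}):

  H_0: rank C_0 − rank ∂_1 = 8 − 7 = 1, and the invariant factors of ∂_1 are all 1, so H_0 = Z.
  H_1: rank ker ∂_1 − rank ∂_2 = (24 − 7) − 15 = 2, and the invariant factors of ∂_2 are all 1, so H_1 = Z^2.
  H_2: rank ker ∂_2 − rank ∂_3 = (16 − 15) − 0 = 1, and there is no ∂_3, so H_2 = Z.

H_0 ≅ Z,  H_1 ≅ Z^2,  H_2 ≅ Z.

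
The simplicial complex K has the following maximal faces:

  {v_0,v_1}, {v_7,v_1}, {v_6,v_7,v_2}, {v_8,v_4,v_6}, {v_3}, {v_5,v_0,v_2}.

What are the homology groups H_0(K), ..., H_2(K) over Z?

Take the total order v_0 < v_1 < v_2 < v_3 < v_4 < v_5 < v_6 < v_7 < v_8 on the vertex set. Then K (dimension 2) consists of the simplices:

  0-simplices (9): [v_0], [v_1], [v_2], [v_3], [v_4], [v_5], [v_6], [v_7], [v_8]
  1-simplices (11): [v_0,v_1], [v_0,v_2], [v_0,v_5], [v_1,v_7], [v_2,v_5], [v_2,v_6], [v_2,v_7], [v_4,v_6], [v_4,v_8], [v_6,v_7], [v_6,v_8]
  2-simplices (3): [v_0,v_2,v_5], [v_2,v_6,v_7], [v_4,v_6,v_8]

so the chain groups are C_0 ≅ Z^9, C_1 ≅ Z^11, C_2 ≅ Z^3.

Boundary ∂_1: C_1 → C_0 sends each edge [p,q] (with p < q) to q − p.
This gives a 9×11 integer matrix of rank 7; reducing to Smith normal form yields diagonal entries (1,1,1,1,1,1,1).

Boundary ∂_2: C_2 → C_1 acts by ∂[p,q,r] = [q,r] − [p,r] + [p,q]. For instance
  ∂[v_4,v_6,v_8] = [v_6,v_8] − [v_4,v_8] + [v_4,v_6],
  ∂[v_0,v_2,v_5] = [v_2,v_5] − [v_0,v_5] + [v_0,v_2].
As a 11×3 matrix over Z this has rank 3, with invariant factors (1,1,1).

Computing H_k = (kernel of ∂_k) / (image of ∂_{k+1}):

  H_0: rank C_0 − rank ∂_1 = 9 − 7 = 2, and the invariant factors of ∂_1 are all 1, so H_0 = Z^2.
  H_1: rank ker ∂_1 − rank ∂_2 = (11 − 7) − 3 = 1, and the invariant factors of ∂_2 are all 1, so H_1 = Z.
  H_2: rank ker ∂_2 − rank ∂_3 = (3 − 3) − 0 = 0, and there is no ∂_3, so H_2 = 0.

H_0 ≅ Z^2,  H_1 ≅ Z,  H_2 = 0.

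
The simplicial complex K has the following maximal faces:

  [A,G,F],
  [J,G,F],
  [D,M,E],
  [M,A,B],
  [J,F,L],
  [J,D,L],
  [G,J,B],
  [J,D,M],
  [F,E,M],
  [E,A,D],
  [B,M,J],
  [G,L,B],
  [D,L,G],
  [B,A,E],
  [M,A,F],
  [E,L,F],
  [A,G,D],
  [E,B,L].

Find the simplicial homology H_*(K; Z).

H_0 = Z,  H_1 = Z ⊕ Z/2Z,  H_2 = 0.

Take the total order A < B < D < E < F < G < J < L < M on the vertex set. Then K (dimension 2) consists of the simplices:

  0-simplices (9): A, B, D, E, F, G, J, L, M
  1-simplices (27): AB, AD, AE, AF, AG, AM, BE, BG, BJ, BL, BM, DE, DG, DJ, DL, DM, EF, EL, EM, FG, FJ, FL, FM, GJ, GL, JL, JM
  2-simplices (18): ABE, ABM, ADE, ADG, AFG, AFM, BEL, BGJ, BGL, BJM, DEM, DGL, DJL, DJM, EFL, EFM, FGJ, FJL

giving chain groups C_0 ≅ Z^9, C_1 ≅ Z^27, C_2 ≅ Z^18.

The boundary map ∂_1: C_1 → C_0 maps an edge to its endpoints' difference, ∂[p,q] = q − p. For instance
  ∂AE = E − A.
As a 9×27 matrix over Z this has rank 8, with invariant factors (1,1,1,1,1,1,1,1).

Boundary ∂_2: C_2 → C_1 maps a triangle to the signed sum of its edges. For instance
  ∂BGJ = GJ − BJ + BG,
  ∂DJM = JM − DM + DJ.
The 27×18 boundary matrix has rank 18 and Smith normal form diag(1,1,1,1,1,1,1,1,1,1,1,1,1,1,1,1,1,2).

Reading off H_k = ker ∂_k / im ∂_{k+1}:

  H_0: rank C_0 − rank ∂_1 = 9 − 8 = 1, and the invariant factors of ∂_1 are all 1, so H_0 = Z.
  H_1: rank ker ∂_1 − rank ∂_2 = (27 − 8) − 18 = 1, and ∂_2 has invariant factor 2 > 1, so H_1 = Z ⊕ Z/2Z.
  H_2: rank ker ∂_2 − rank ∂_3 = (18 − 18) − 0 = 0, and there is no ∂_3, so H_2 = 0.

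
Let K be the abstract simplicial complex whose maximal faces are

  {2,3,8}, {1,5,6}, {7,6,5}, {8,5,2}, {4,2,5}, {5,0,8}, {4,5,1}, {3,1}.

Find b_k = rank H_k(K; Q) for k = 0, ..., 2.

b_0 = 1, b_1 = 1, b_2 = 0.

We work with the vertex ordering 0 < 1 < 2 < 3 < 4 < 5 < 6 < 7 < 8. The simplices of K, each written with vertices in increasing order, are:

  0-simplices (9): [0], [1], [2], [3], [4], [5], [6], [7], [8]
  1-simplices (16): [0,5], [0,8], [1,3], [1,4], [1,5], [1,6], [2,3], [2,4], [2,5], [2,8], [3,8], [4,5], [5,6], [5,7], [5,8], [6,7]
  2-simplices (7): [0,5,8], [1,4,5], [1,5,6], [2,3,8], [2,4,5], [2,5,8], [5,6,7]

giving chain groups C_0 ≅ Z^9, C_1 ≅ Z^16, C_2 ≅ Z^7.

Boundary ∂_1: C_1 → C_0 is given by ∂[p,q] = [q] − [p].
This gives a 9×16 integer matrix of rank 8; reducing to Smith normal form yields diagonal entries (1,1,1,1,1,1,1,1).

Boundary ∂_2: C_2 → C_1 sends each 2-simplex [p,q,r] to [q,r] − [p,r] + [p,q]. For instance
  ∂[5,6,7] = [6,7] − [5,7] + [5,6],
  ∂[1,5,6] = [5,6] − [1,6] + [1,5].
As a 16×7 matrix over Z this has rank 7, with invariant factors (1,1,1,1,1,1,1).

From H_k ≅ ker(∂_k) / im(∂_{k+1}) we obtain:

  H_0: rank C_0 − rank ∂_1 = 9 − 8 = 1, and the invariant factors of ∂_1 are all 1, so H_0 ≅ Z.
  H_1: rank ker ∂_1 − rank ∂_2 = (16 − 8) − 7 = 1, and the invariant factors of ∂_2 are all 1, so H_1 ≅ Z.
  H_2: rank ker ∂_2 − rank ∂_3 = (7 − 7) − 0 = 0, and there is no ∂_3, so H_2 ≅ 0.

Hence the Betti numbers are b_0 = 1, b_1 = 1, b_2 = 0.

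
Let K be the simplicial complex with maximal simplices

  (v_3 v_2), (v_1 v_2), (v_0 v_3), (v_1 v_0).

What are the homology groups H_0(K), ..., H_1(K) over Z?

K has 4 vertices, 4 edges.
rank ∂_0 = 0, rank ∂_1 = 3 ⇒ b_0 = 4 − 0 − 3 = 1; all invariant factors of ∂_1 are 1 so no torsion. So H_0 = Z.
rank ∂_1 = 3, rank ∂_2 = 0 ⇒ b_1 = 4 − 3 − 0 = 1. So H_1 = Z.

H_0 ≅ Z,  H_1 ≅ Z.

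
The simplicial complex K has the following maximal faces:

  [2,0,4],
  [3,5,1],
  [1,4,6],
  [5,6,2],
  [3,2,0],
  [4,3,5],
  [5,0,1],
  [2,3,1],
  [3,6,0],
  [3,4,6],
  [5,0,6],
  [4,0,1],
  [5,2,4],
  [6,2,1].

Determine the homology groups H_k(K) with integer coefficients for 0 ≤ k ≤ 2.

Fix the vertex order 0 < 1 < 2 < 3 < 4 < 5 < 6 and write every simplex with vertices in increasing order. Then dim K = 2 and the simplices of K are:

  0-simplices (7): [0], [1], [2], [3], [4], [5], [6]
  1-simplices (21): [0,1], [0,2], [0,3], [0,4], [0,5], [0,6], [1,2], [1,3], [1,4], [1,5], [1,6], [2,3], [2,4], [2,5], [2,6], [3,4], [3,5], [3,6], [4,5], [4,6], [5,6]
  2-simplices (14): [0,1,4], [0,1,5], [0,2,3], [0,2,4], [0,3,6], [0,5,6], [1,2,3], [1,2,6], [1,3,5], [1,4,6], [2,4,5], [2,5,6], [3,4,5], [3,4,6]

Hence C_0 ≅ Z^7, C_1 ≅ Z^21, C_2 ≅ Z^14.

Boundary ∂_1: C_1 → C_0 sends each edge [p,q] (with p < q) to q − p. For instance
  ∂[2,5] = [5] − [2].
As a 7×21 matrix over Z this has rank 6, with invariant factors (1,1,1,1,1,1).

The boundary map ∂_2: C_2 → C_1 sends each 2-simplex [p,q,r] to [q,r] − [p,r] + [p,q]. For instance
  ∂[0,3,6] = [3,6] − [0,6] + [0,3],
  ∂[0,1,4] = [1,4] − [0,4] + [0,1].
As a 21×14 matrix over Z this has rank 13, with invariant factors (1,1,1,1,1,1,1,1,1,1,1,1,1).

Computing H_k = (kernel of ∂_k) / (image of ∂_{k+1}):

  H_0: rank C_0 − rank ∂_1 = 7 − 6 = 1, and the invariant factors of ∂_1 are all 1, so H_0 ≅ Z.
  H_1: rank ker ∂_1 − rank ∂_2 = (21 − 6) − 13 = 2, and the invariant factors of ∂_2 are all 1, so H_1 ≅ Z^2.
  H_2: rank ker ∂_2 − rank ∂_3 = (14 − 13) − 0 = 1, and there is no ∂_3, so H_2 ≅ Z.

As a check, the Euler characteristic is 7 − 21 + 14 = 0, which agrees with 1 − 2 + 1 = 0.

H_0 ≅ Z,  H_1 ≅ Z^2,  H_2 ≅ Z.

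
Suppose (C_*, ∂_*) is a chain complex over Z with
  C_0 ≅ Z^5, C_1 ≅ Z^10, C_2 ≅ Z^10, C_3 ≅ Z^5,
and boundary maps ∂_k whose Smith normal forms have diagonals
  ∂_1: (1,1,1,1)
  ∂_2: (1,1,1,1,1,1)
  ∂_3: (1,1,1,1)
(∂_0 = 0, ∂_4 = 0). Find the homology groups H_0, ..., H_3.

H_0 ≅ Z,  H_1 = 0,  H_2 = 0,  H_3 ≅ Z.

H_0: b_0 = 5 − 0 − 4 = 1; torsion from ∂_1 factors > 1: none. So H_0 ≅ Z.
H_1: b_1 = 10 − 4 − 6 = 0; torsion from ∂_2 factors > 1: none. So H_1 ≅ 0.
H_2: b_2 = 10 − 6 − 4 = 0; torsion from ∂_3 factors > 1: none. So H_2 ≅ 0.
H_3: b_3 = 5 − 4 − 0 = 1; torsion from ∂_4 factors > 1: none. So H_3 ≅ Z.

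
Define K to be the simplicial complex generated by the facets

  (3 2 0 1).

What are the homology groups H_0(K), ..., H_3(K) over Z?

K has 4 vertices, 6 edges, 4 triangles, 1 3-simplex.
rank ∂_0 = 0, rank ∂_1 = 3 ⇒ b_0 = 4 − 0 − 3 = 1; all invariant factors of ∂_1 are 1 so no torsion. So H_0 = Z.
rank ∂_1 = 3, rank ∂_2 = 3 ⇒ b_1 = 6 − 3 − 3 = 0; all invariant factors of ∂_2 are 1 so no torsion. So H_1 = 0.
rank ∂_2 = 3, rank ∂_3 = 1 ⇒ b_2 = 4 − 3 − 1 = 0; all invariant factors of ∂_3 are 1 so no torsion. So H_2 = 0.
rank ∂_3 = 1, rank ∂_4 = 0 ⇒ b_3 = 1 − 1 − 0 = 0. So H_3 = 0.

H_0 ≅ Z,  H_1 = 0,  H_2 = 0,  H_3 = 0.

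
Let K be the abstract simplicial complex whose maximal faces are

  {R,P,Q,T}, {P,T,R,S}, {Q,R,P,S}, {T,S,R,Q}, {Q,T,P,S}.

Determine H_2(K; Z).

We work with the vertex ordering P < Q < R < S < T. The simplices of K, each written with vertices in increasing order, are:

  0-simplices (5): P, Q, R, S, T
  1-simplices (10): PQ, PR, PS, PT, QR, QS, QT, RS, RT, ST
  2-simplices (10): PQR, PQS, PQT, PRS, PRT, PST, QRS, QRT, QST, RST
  3-simplices (5): PQRS, PQRT, PQST, PRST, QRST

Hence C_0 ≅ Z^5, C_1 ≅ Z^10, C_2 ≅ Z^10, C_3 ≅ Z^5.

Boundary ∂_1: C_1 → C_0 sends each edge [p,q] (with p < q) to q − p.
As a 5×10 matrix over Z this has rank 4, with invariant factors (1,1,1,1).

Boundary ∂_2: C_2 → C_1 maps a triangle to the signed sum of its edges. For instance
  ∂PRS = RS − PS + PR,
  ∂PST = ST − PT + PS.
The resulting 10×10 matrix has rank 6, and its Smith normal form has invariant factors (1,1,1,1,1,1).

Boundary ∂_3: C_3 → C_2 sends each 3-simplex σ to the alternating sum Σ_i (−1)^i (σ with its i-th vertex removed). For instance
  ∂PQRS = QRS − PRS + PQS − PQR,
  ∂QRST = RST − QST + QRT − QRS.
This gives a 10×5 integer matrix of rank 4; reducing to Smith normal form yields diagonal entries (1,1,1,1).

Now H_k = ker ∂_k / im ∂_{k+1}, so:

  H_2: rank ker ∂_2 − rank ∂_3 = (10 − 6) − 4 = 0, and the invariant factors of ∂_3 are all 1, so H_2 = 0.

H_2 ≅ 0.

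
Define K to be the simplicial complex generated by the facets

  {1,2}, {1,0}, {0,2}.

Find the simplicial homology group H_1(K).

Order the vertices as 0 < 1 < 2. Listing each simplex with vertices in this order, K has dimension 1 with simplices:

  0-simplices (3): [0], [1], [2]
  1-simplices (3): [0,1], [0,2], [1,2]

so the chain groups are C_0 ≅ Z^3, C_1 ≅ Z^3.

The boundary map ∂_1: C_1 → C_0 is given by ∂[p,q] = [q] − [p]. For instance
  ∂[1,2] = [2] − [1].
The resulting 3×3 matrix has rank 2, and its Smith normal form has invariant factors (1,1).

Reading off H_k = ker ∂_k / im ∂_{k+1}:

  H_1: rank ker ∂_1 − rank ∂_2 = (3 − 2) − 0 = 1, and there is no ∂_2, so H_1 = Z.

H_1 ≅ Z.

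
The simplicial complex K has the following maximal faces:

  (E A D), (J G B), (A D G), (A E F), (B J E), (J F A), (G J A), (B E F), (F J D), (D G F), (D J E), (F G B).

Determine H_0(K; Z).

H_0 ≅ Z.

K has 7 vertices, 18 edges, 12 triangles.
rank ∂_0 = 0, rank ∂_1 = 6 ⇒ b_0 = 7 − 0 − 6 = 1; all invariant factors of ∂_1 are 1 so no torsion. So H_0 = Z.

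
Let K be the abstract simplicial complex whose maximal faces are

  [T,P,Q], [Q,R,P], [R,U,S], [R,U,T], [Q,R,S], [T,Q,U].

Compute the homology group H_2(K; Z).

K has 6 vertices, 12 edges, 6 triangles.
rank ∂_2 = 6, rank ∂_3 = 0 ⇒ b_2 = 6 − 6 − 0 = 0. So H_2 = 0.

H_2 ≅ 0.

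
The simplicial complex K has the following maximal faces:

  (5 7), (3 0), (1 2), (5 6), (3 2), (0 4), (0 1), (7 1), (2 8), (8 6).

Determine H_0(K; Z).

Fix the vertex order 0 < 1 < 2 < 3 < 4 < 5 < 6 < 7 < 8 and write every simplex with vertices in increasing order. Then dim K = 1 and the simplices of K are:

  0-simplices (9): [0], [1], [2], [3], [4], [5], [6], [7], [8]
  1-simplices (10): [0,1], [0,3], [0,4], [1,2], [1,7], [2,3], [2,8], [5,6], [5,7], [6,8]

Hence C_0 ≅ Z^9, C_1 ≅ Z^10.

The boundary map ∂_1: C_1 → C_0 sends each edge [p,q] (with p < q) to q − p.
As a 9×10 matrix over Z this has rank 8, with invariant factors (1,1,1,1,1,1,1,1).

Computing H_k = (kernel of ∂_k) / (image of ∂_{k+1}):

  H_0: rank C_0 − rank ∂_1 = 9 − 8 = 1, and the invariant factors of ∂_1 are all 1, so H_0 ≅ Z.

H_0 ≅ Z.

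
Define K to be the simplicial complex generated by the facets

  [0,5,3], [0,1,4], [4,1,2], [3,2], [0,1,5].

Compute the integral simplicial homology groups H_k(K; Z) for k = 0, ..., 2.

Fix the vertex order 0 < 1 < 2 < 3 < 4 < 5 and write every simplex with vertices in increasing order. Then dim K = 2 and the simplices of K are:

  0-simplices (6): [0], [1], [2], [3], [4], [5]
  1-simplices (10): [0,1], [0,3], [0,4], [0,5], [1,2], [1,4], [1,5], [2,3], [2,4], [3,5]
  2-simplices (4): [0,1,4], [0,1,5], [0,3,5], [1,2,4]

giving chain groups C_0 ≅ Z^6, C_1 ≅ Z^10, C_2 ≅ Z^4.

∂_1: C_1 → C_0 maps an edge to its endpoints' difference, ∂[p,q] = q − p.
The resulting 6×10 matrix has rank 5, and its Smith normal form has invariant factors (1,1,1,1,1).

Boundary ∂_2: C_2 → C_1 maps a triangle to the signed sum of its edges. For instance
  ∂[0,1,5] = [1,5] − [0,5] + [0,1],
  ∂[0,3,5] = [3,5] − [0,5] + [0,3].
The 10×4 boundary matrix has rank 4 and Smith normal form diag(1,1,1,1).

Reading off H_k = ker ∂_k / im ∂_{k+1}:

  H_0: rank C_0 − rank ∂_1 = 6 − 5 = 1, and the invariant factors of ∂_1 are all 1, so H_0 = Z.
  H_1: rank ker ∂_1 − rank ∂_2 = (10 − 5) − 4 = 1, and the invariant factors of ∂_2 are all 1, so H_1 = Z.
  H_2: rank ker ∂_2 − rank ∂_3 = (4 − 4) − 0 = 0, and there is no ∂_3, so H_2 = 0.

H_0 ≅ Z,  H_1 ≅ Z,  H_2 = 0.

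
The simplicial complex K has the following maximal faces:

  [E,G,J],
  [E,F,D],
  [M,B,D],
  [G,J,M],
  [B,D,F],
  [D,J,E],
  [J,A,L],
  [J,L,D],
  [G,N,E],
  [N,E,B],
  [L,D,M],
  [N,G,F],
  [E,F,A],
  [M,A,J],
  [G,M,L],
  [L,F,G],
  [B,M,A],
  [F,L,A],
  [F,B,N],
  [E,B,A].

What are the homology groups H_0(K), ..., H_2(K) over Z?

K has 10 vertices, 30 edges, 20 triangles.
rank ∂_0 = 0, rank ∂_1 = 9 ⇒ b_0 = 10 − 0 − 9 = 1; all invariant factors of ∂_1 are 1 so no torsion. So H_0 ≅ Z.
rank ∂_1 = 9, rank ∂_2 = 20 ⇒ b_1 = 30 − 9 − 20 = 1; ∂_2 has invariant factor(s) [2] giving torsion. So H_1 ≅ Z ⊕ Z/2Z.
rank ∂_2 = 20, rank ∂_3 = 0 ⇒ b_2 = 20 − 20 − 0 = 0. So H_2 ≅ 0.

H_0 ≅ Z,  H_1 ≅ Z ⊕ Z/2Z,  H_2 = 0.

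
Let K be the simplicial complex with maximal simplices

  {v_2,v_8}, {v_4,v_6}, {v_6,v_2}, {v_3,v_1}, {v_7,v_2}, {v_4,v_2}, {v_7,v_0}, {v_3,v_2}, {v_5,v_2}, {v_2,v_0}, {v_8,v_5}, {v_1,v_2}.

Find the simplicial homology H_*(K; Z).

Take the total order v_0 < v_1 < v_2 < v_3 < v_4 < v_5 < v_6 < v_7 < v_8 on the vertex set. Then K (dimension 1) consists of the simplices:

  0-simplices (9): [v_0], [v_1], [v_2], [v_3], [v_4], [v_5], [v_6], [v_7], [v_8]
  1-simplices (12): [v_0,v_2], [v_0,v_7], [v_1,v_2], [v_1,v_3], [v_2,v_3], [v_2,v_4], [v_2,v_5], [v_2,v_6], [v_2,v_7], [v_2,v_8], [v_4,v_6], [v_5,v_8]

Hence C_0 ≅ Z^9, C_1 ≅ Z^12.

∂_1: C_1 → C_0 sends each edge [p,q] (with p < q) to q − p.
The resulting 9×12 matrix has rank 8, and its Smith normal form has invariant factors (1,1,1,1,1,1,1,1).

Reading off H_k = ker ∂_k / im ∂_{k+1}:

  H_0: rank C_0 − rank ∂_1 = 9 − 8 = 1, and the invariant factors of ∂_1 are all 1, so H_0 ≅ Z.
  H_1: rank ker ∂_1 − rank ∂_2 = (12 − 8) − 0 = 4, and there is no ∂_2, so H_1 ≅ Z^4.

(K is a triangulation of a wedge of 4 circles.)

H_0 ≅ Z,  H_1 ≅ Z^4.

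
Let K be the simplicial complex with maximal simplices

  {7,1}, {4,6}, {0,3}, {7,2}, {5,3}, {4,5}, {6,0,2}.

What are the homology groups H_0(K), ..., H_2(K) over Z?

H_0 = Z,  H_1 = Z,  H_2 = 0.

Fix the vertex order 0 < 1 < 2 < 3 < 4 < 5 < 6 < 7 and write every simplex with vertices in increasing order. Then dim K = 2 and the simplices of K are:

  0-simplices (8): [0], [1], [2], [3], [4], [5], [6], [7]
  1-simplices (9): [0,2], [0,3], [0,6], [1,7], [2,6], [2,7], [3,5], [4,5], [4,6]
  2-simplices (1): [0,2,6]

so the chain groups are C_0 ≅ Z^8, C_1 ≅ Z^9, C_2 ≅ Z^1.

∂_1: C_1 → C_0 is given by ∂[p,q] = [q] − [p]. For instance
  ∂[0,6] = [6] − [0].
As a 8×9 matrix over Z this has rank 7, with invariant factors (1,1,1,1,1,1,1).

∂_2: C_2 → C_1 maps a triangle to the signed sum of its edges. For instance
  ∂[0,2,6] = [2,6] − [0,6] + [0,2].
The resulting 9×1 matrix has rank 1, and its Smith normal form has invariant factors (1).

Computing H_k = (kernel of ∂_k) / (image of ∂_{k+1}):

  H_0: rank C_0 − rank ∂_1 = 8 − 7 = 1, and the invariant factors of ∂_1 are all 1, so H_0 = Z.
  H_1: rank ker ∂_1 − rank ∂_2 = (9 − 7) − 1 = 1, and the invariant factors of ∂_2 are all 1, so H_1 = Z.
  H_2: rank ker ∂_2 − rank ∂_3 = (1 − 1) − 0 = 0, and there is no ∂_3, so H_2 = 0.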